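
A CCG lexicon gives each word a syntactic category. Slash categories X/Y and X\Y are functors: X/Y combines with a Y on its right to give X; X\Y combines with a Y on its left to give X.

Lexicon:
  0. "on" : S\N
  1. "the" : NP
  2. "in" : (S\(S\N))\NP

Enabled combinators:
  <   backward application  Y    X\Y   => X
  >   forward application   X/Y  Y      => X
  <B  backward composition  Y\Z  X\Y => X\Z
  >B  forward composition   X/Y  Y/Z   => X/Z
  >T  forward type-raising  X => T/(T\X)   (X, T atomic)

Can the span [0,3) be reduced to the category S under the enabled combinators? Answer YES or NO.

[0,3] S   <
  [0,1] "on" : S\N
  [1,3] S\(S\N)   <
    [1,2] "the" : NP
    [2,3] "in" : (S\(S\N))\NP

YES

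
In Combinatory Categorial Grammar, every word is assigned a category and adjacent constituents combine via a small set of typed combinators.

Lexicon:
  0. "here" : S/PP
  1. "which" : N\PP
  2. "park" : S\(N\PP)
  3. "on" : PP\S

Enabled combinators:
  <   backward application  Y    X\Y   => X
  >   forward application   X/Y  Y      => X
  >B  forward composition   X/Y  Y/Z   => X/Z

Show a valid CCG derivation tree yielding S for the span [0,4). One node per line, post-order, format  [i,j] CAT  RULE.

[0,1] S/PP  lex  "here"
[1,2] N\PP  lex  "which"
[2,3] S\(N\PP)  lex  "park"
[1,3] S  <  k=2
[3,4] PP\S  lex  "on"
[1,4] PP  <  k=3
[0,4] S  >  k=1

[0,4] S   >
  [0,1] "here" : S/PP
  [1,4] PP   <
    [1,3] S   <
      [1,2] "which" : N\PP
      [2,3] "park" : S\(N\PP)
    [3,4] "on" : PP\S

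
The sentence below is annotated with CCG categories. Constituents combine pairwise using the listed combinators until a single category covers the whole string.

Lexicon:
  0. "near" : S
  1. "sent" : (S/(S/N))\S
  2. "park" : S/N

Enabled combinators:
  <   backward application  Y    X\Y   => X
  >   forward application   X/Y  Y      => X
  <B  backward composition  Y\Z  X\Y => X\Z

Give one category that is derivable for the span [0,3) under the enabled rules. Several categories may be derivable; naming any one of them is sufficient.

[0,3] S   >
  [0,2] S/(S/N)   <
    [0,1] "near" : S
    [1,2] "sent" : (S/(S/N))\S
  [2,3] "park" : S/N

S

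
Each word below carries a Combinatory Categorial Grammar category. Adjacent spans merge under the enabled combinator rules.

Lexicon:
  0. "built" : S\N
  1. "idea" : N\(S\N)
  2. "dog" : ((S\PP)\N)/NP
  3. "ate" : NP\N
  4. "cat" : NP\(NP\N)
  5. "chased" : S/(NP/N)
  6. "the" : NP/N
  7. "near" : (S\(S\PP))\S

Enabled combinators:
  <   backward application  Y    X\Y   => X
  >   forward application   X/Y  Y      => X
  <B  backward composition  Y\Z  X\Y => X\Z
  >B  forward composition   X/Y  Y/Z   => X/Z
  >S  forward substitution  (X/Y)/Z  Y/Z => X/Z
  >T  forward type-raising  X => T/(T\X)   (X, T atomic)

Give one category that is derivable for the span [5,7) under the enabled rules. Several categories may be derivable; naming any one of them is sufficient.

S

[0,8] S   <
  [0,5] S\PP   <
    [0,2] N   <
      [0,1] "built" : S\N
      [1,2] "idea" : N\(S\N)
    [2,5] (S\PP)\N   >
      [2,3] "dog" : ((S\PP)\N)/NP
      [3,5] NP   <
        [3,4] "ate" : NP\N
        [4,5] "cat" : NP\(NP\N)
  [5,8] S\(S\PP)   <
    [5,7] S   >
      [5,6] "chased" : S/(NP/N)
      [6,7] "the" : NP/N
    [7,8] "near" : (S\(S\PP))\S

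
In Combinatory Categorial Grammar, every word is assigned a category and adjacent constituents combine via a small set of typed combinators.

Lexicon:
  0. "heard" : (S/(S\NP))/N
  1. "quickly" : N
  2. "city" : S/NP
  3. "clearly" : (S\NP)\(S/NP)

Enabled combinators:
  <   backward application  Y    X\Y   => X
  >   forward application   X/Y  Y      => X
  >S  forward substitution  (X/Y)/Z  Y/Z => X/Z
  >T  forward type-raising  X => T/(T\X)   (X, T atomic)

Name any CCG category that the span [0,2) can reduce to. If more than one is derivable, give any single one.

S/(S\NP)

[0,4] S   >
  [0,2] S/(S\NP)   >
    [0,1] "heard" : (S/(S\NP))/N
    [1,2] "quickly" : N
  [2,4] S\NP   <
    [2,3] "city" : S/NP
    [3,4] "clearly" : (S\NP)\(S/NP)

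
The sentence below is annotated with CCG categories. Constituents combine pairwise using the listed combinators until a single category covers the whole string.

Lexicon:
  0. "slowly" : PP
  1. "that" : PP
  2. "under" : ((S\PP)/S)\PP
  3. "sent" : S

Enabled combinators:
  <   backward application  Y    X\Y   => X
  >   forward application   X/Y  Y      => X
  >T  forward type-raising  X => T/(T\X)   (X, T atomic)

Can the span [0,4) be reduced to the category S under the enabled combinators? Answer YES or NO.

YES

[0,4] S   >
  [0,1] S/(S\PP)   >T
    [0,1] "slowly" : PP
  [1,4] S\PP   >
    [1,3] (S\PP)/S   <
      [1,2] "that" : PP
      [2,3] "under" : ((S\PP)/S)\PP
    [3,4] "sent" : S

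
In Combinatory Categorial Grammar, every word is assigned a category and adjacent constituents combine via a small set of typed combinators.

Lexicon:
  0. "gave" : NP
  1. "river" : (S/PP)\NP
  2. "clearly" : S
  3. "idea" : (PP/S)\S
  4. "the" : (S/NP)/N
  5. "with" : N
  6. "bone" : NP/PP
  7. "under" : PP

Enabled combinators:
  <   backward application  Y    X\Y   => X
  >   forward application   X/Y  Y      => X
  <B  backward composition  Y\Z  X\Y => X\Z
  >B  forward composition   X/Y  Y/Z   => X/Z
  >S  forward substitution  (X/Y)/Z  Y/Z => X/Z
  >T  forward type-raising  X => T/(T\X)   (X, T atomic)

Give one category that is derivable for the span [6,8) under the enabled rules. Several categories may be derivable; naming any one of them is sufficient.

NP

[0,8] S   >
  [0,2] S/PP   <
    [0,1] "gave" : NP
    [1,2] "river" : (S/PP)\NP
  [2,8] PP   >
    [2,4] PP/S   <
      [2,3] "clearly" : S
      [3,4] "idea" : (PP/S)\S
    [4,8] S   >
      [4,6] S/NP   >
        [4,5] "the" : (S/NP)/N
        [5,6] "with" : N
      [6,8] NP   >
        [6,7] "bone" : NP/PP
        [7,8] "under" : PP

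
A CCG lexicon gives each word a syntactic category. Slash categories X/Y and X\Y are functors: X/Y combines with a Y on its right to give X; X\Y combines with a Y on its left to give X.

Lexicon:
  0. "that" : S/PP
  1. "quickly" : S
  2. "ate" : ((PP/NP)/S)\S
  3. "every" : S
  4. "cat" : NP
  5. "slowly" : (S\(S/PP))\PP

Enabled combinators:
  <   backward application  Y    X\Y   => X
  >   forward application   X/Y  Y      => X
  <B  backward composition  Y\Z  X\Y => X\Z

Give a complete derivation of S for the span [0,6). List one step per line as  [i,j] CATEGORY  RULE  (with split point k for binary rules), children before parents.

[0,6] S   <
  [0,1] "that" : S/PP
  [1,6] S\(S/PP)   <
    [1,5] PP   >
      [1,4] PP/NP   >
        [1,3] (PP/NP)/S   <
          [1,2] "quickly" : S
          [2,3] "ate" : ((PP/NP)/S)\S
        [3,4] "every" : S
      [4,5] "cat" : NP
    [5,6] "slowly" : (S\(S/PP))\PP

[0,1] S/PP  lex  "that"
[1,2] S  lex  "quickly"
[2,3] ((PP/NP)/S)\S  lex  "ate"
[1,3] (PP/NP)/S  <  k=2
[3,4] S  lex  "every"
[1,4] PP/NP  >  k=3
[4,5] NP  lex  "cat"
[1,5] PP  >  k=4
[5,6] (S\(S/PP))\PP  lex  "slowly"
[1,6] S\(S/PP)  <  k=5
[0,6] S  <  k=1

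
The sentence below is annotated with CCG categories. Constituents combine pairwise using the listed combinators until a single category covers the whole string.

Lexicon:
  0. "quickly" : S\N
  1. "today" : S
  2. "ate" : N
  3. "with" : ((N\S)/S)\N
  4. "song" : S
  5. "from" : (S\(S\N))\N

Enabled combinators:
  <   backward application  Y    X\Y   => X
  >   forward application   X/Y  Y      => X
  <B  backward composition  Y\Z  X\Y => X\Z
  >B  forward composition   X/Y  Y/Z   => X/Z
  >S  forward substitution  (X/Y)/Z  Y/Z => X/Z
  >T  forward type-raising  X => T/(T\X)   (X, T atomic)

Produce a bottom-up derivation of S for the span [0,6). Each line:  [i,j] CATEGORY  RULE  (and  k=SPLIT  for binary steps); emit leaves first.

[0,6] S   <
  [0,1] "quickly" : S\N
  [1,6] S\(S\N)   <
    [1,5] N   <
      [1,2] "today" : S
      [2,5] N\S   >
        [2,4] (N\S)/S   <
          [2,3] "ate" : N
          [3,4] "with" : ((N\S)/S)\N
        [4,5] "song" : S
    [5,6] "from" : (S\(S\N))\N

[0,1] S\N  lex  "quickly"
[1,2] S  lex  "today"
[2,3] N  lex  "ate"
[3,4] ((N\S)/S)\N  lex  "with"
[2,4] (N\S)/S  <  k=3
[4,5] S  lex  "song"
[2,5] N\S  >  k=4
[1,5] N  <  k=2
[5,6] (S\(S\N))\N  lex  "from"
[1,6] S\(S\N)  <  k=5
[0,6] S  <  k=1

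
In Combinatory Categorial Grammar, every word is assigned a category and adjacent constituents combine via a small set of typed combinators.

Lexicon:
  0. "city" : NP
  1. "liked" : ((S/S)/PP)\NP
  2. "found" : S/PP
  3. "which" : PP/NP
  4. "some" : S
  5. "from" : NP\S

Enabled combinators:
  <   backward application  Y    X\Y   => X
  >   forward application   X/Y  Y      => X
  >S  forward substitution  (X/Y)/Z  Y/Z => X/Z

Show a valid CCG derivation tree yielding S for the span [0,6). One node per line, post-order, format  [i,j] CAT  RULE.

[0,1] NP  lex  "city"
[1,2] ((S/S)/PP)\NP  lex  "liked"
[0,2] (S/S)/PP  <  k=1
[2,3] S/PP  lex  "found"
[0,3] S/PP  >S  k=2
[3,4] PP/NP  lex  "which"
[4,5] S  lex  "some"
[5,6] NP\S  lex  "from"
[4,6] NP  <  k=5
[3,6] PP  >  k=4
[0,6] S  >  k=3

[0,6] S   >
  [0,3] S/PP   >S
    [0,2] (S/S)/PP   <
      [0,1] "city" : NP
      [1,2] "liked" : ((S/S)/PP)\NP
    [2,3] "found" : S/PP
  [3,6] PP   >
    [3,4] "which" : PP/NP
    [4,6] NP   <
      [4,5] "some" : S
      [5,6] "from" : NP\S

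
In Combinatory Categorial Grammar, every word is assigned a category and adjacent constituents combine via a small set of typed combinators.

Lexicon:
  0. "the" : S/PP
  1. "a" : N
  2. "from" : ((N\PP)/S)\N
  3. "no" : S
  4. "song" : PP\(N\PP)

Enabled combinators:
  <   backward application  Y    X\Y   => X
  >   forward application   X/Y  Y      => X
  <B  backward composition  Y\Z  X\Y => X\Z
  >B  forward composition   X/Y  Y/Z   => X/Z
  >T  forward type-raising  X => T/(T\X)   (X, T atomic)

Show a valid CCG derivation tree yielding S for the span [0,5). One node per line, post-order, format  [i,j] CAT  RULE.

[0,5] S   >
  [0,1] "the" : S/PP
  [1,5] PP   <
    [1,4] N\PP   >
      [1,3] (N\PP)/S   <
        [1,2] "a" : N
        [2,3] "from" : ((N\PP)/S)\N
      [3,4] "no" : S
    [4,5] "song" : PP\(N\PP)

[0,1] S/PP  lex  "the"
[1,2] N  lex  "a"
[2,3] ((N\PP)/S)\N  lex  "from"
[1,3] (N\PP)/S  <  k=2
[3,4] S  lex  "no"
[1,4] N\PP  >  k=3
[4,5] PP\(N\PP)  lex  "song"
[1,5] PP  <  k=4
[0,5] S  >  k=1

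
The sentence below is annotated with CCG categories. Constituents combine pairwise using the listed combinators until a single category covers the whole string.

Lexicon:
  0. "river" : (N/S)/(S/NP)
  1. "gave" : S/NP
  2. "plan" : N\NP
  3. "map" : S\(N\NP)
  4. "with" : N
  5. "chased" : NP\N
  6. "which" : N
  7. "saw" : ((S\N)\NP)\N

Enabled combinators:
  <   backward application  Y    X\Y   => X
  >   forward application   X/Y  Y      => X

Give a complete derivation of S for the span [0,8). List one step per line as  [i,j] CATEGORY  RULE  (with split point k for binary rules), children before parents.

[0,1] (N/S)/(S/NP)  lex  "river"
[1,2] S/NP  lex  "gave"
[0,2] N/S  >  k=1
[2,3] N\NP  lex  "plan"
[3,4] S\(N\NP)  lex  "map"
[2,4] S  <  k=3
[0,4] N  >  k=2
[4,5] N  lex  "with"
[5,6] NP\N  lex  "chased"
[4,6] NP  <  k=5
[6,7] N  lex  "which"
[7,8] ((S\N)\NP)\N  lex  "saw"
[6,8] (S\N)\NP  <  k=7
[4,8] S\N  <  k=6
[0,8] S  <  k=4

[0,8] S   <
  [0,4] N   >
    [0,2] N/S   >
      [0,1] "river" : (N/S)/(S/NP)
      [1,2] "gave" : S/NP
    [2,4] S   <
      [2,3] "plan" : N\NP
      [3,4] "map" : S\(N\NP)
  [4,8] S\N   <
    [4,6] NP   <
      [4,5] "with" : N
      [5,6] "chased" : NP\N
    [6,8] (S\N)\NP   <
      [6,7] "which" : N
      [7,8] "saw" : ((S\N)\NP)\N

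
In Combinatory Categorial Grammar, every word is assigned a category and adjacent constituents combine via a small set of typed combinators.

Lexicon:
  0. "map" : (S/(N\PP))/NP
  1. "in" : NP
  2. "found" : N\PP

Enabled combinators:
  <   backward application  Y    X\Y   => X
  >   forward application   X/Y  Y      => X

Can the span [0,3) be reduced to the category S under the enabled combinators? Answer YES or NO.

YES

[0,3] S   >
  [0,2] S/(N\PP)   >
    [0,1] "map" : (S/(N\PP))/NP
    [1,2] "in" : NP
  [2,3] "found" : N\PP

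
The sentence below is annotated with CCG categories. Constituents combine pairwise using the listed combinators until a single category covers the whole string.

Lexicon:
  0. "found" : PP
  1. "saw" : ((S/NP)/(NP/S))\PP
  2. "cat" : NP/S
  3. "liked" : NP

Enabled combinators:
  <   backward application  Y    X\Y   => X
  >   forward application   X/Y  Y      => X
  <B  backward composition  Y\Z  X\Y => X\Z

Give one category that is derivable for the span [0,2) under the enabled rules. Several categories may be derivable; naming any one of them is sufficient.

[0,4] S   >
  [0,3] S/NP   >
    [0,2] (S/NP)/(NP/S)   <
      [0,1] "found" : PP
      [1,2] "saw" : ((S/NP)/(NP/S))\PP
    [2,3] "cat" : NP/S
  [3,4] "liked" : NP

(S/NP)/(NP/S)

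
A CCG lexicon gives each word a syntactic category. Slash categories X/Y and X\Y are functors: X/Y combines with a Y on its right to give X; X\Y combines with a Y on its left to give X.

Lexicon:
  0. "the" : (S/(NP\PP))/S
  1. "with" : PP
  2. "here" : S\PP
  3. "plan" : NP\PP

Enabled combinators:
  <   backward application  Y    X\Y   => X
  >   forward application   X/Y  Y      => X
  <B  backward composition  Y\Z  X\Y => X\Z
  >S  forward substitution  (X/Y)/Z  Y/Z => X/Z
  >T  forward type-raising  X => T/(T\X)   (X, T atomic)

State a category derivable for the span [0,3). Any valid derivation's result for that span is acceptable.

S/(NP\PP)

[0,4] S   >
  [0,3] S/(NP\PP)   >
    [0,1] "the" : (S/(NP\PP))/S
    [1,3] S   >
      [1,2] S/(S\PP)   >T
        [1,2] "with" : PP
      [2,3] "here" : S\PP
  [3,4] "plan" : NP\PP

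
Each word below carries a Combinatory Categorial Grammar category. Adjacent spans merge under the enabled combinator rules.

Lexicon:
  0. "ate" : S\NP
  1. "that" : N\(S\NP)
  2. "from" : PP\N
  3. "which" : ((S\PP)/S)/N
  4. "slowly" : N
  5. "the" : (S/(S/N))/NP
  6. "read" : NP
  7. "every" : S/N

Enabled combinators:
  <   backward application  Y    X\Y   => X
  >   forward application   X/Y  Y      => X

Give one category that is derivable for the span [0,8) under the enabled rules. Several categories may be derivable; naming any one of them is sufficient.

[0,8] S   <
  [0,3] PP   <
    [0,2] N   <
      [0,1] "ate" : S\NP
      [1,2] "that" : N\(S\NP)
    [2,3] "from" : PP\N
  [3,8] S\PP   >
    [3,5] (S\PP)/S   >
      [3,4] "which" : ((S\PP)/S)/N
      [4,5] "slowly" : N
    [5,8] S   >
      [5,7] S/(S/N)   >
        [5,6] "the" : (S/(S/N))/NP
        [6,7] "read" : NP
      [7,8] "every" : S/N

S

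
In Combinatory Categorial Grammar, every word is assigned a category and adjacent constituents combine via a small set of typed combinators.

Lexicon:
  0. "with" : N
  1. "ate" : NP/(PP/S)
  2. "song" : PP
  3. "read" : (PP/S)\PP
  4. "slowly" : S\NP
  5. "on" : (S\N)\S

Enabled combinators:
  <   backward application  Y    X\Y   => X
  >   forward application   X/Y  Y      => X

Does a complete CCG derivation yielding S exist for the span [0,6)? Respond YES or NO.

[0,6] S   <
  [0,1] "with" : N
  [1,6] S\N   <
    [1,5] S   <
      [1,4] NP   >
        [1,2] "ate" : NP/(PP/S)
        [2,4] PP/S   <
          [2,3] "song" : PP
          [3,4] "read" : (PP/S)\PP
      [4,5] "slowly" : S\NP
    [5,6] "on" : (S\N)\S

YES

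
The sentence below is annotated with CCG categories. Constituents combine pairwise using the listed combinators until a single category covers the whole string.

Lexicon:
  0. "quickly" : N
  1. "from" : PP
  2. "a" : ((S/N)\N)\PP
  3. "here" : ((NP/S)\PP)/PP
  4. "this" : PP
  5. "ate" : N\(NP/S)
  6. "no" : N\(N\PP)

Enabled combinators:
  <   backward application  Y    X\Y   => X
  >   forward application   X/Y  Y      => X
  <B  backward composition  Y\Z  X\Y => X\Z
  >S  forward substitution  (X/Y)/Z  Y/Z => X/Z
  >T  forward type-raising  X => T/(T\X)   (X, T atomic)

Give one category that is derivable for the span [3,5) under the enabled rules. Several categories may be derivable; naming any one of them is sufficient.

(NP/S)\PP

[0,7] S   >
  [0,3] S/N   <
    [0,1] "quickly" : N
    [1,3] (S/N)\N   <
      [1,2] "from" : PP
      [2,3] "a" : ((S/N)\N)\PP
  [3,7] N   <
    [3,6] N\PP   <B
      [3,5] (NP/S)\PP   >
        [3,4] "here" : ((NP/S)\PP)/PP
        [4,5] "this" : PP
      [5,6] "ate" : N\(NP/S)
    [6,7] "no" : N\(N\PP)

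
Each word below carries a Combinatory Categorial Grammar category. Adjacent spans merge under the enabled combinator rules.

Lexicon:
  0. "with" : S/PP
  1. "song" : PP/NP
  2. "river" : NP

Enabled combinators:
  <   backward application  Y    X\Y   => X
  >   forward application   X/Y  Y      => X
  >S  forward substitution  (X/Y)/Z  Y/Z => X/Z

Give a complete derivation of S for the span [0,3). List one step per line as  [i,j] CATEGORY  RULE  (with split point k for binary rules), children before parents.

[0,3] S   >
  [0,1] "with" : S/PP
  [1,3] PP   >
    [1,2] "song" : PP/NP
    [2,3] "river" : NP

[0,1] S/PP  lex  "with"
[1,2] PP/NP  lex  "song"
[2,3] NP  lex  "river"
[1,3] PP  >  k=2
[0,3] S  >  k=1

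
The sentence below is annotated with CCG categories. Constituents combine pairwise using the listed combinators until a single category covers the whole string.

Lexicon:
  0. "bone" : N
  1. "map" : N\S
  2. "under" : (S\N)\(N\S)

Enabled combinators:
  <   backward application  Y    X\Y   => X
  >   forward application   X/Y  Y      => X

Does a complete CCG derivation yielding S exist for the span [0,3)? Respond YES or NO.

YES

[0,3] S   <
  [0,1] "bone" : N
  [1,3] S\N   <
    [1,2] "map" : N\S
    [2,3] "under" : (S\N)\(N\S)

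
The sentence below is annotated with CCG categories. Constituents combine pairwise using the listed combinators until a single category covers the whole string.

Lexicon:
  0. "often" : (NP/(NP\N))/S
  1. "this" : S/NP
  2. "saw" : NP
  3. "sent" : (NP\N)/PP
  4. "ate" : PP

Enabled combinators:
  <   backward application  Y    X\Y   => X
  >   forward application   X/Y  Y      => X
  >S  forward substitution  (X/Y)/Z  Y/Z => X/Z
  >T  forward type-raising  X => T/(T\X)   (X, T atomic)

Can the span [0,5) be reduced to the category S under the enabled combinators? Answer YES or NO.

NO

(NP/(NP\N))/S S/NP NP (NP\N)/PP PP
CKY chart[0,5] = {N/(N\NP), NP, NP/(NP\NP), PP/(PP\NP), S/(S\NP)}; S ∉ chart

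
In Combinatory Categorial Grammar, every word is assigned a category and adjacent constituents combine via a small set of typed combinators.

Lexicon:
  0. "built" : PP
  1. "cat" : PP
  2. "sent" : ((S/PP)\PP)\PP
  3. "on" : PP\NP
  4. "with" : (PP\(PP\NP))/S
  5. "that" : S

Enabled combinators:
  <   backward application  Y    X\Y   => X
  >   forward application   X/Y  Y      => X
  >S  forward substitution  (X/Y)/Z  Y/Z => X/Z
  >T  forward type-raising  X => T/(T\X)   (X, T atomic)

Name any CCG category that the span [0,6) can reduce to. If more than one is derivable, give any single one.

[0,6] S   >
  [0,3] S/PP   <
    [0,1] "built" : PP
    [1,3] (S/PP)\PP   <
      [1,2] "cat" : PP
      [2,3] "sent" : ((S/PP)\PP)\PP
  [3,6] PP   <
    [3,4] "on" : PP\NP
    [4,6] PP\(PP\NP)   >
      [4,5] "with" : (PP\(PP\NP))/S
      [5,6] "that" : S

S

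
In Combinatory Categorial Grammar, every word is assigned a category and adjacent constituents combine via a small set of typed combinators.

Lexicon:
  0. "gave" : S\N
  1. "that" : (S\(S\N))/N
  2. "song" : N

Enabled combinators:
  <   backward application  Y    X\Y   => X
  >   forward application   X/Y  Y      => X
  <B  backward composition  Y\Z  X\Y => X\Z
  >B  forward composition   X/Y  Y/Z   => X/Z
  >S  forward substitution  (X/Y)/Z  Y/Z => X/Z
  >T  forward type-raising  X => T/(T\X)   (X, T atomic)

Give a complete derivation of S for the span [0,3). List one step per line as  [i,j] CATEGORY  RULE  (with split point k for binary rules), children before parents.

[0,3] S   <
  [0,1] "gave" : S\N
  [1,3] S\(S\N)   >
    [1,2] "that" : (S\(S\N))/N
    [2,3] "song" : N

[0,1] S\N  lex  "gave"
[1,2] (S\(S\N))/N  lex  "that"
[2,3] N  lex  "song"
[1,3] S\(S\N)  >  k=2
[0,3] S  <  k=1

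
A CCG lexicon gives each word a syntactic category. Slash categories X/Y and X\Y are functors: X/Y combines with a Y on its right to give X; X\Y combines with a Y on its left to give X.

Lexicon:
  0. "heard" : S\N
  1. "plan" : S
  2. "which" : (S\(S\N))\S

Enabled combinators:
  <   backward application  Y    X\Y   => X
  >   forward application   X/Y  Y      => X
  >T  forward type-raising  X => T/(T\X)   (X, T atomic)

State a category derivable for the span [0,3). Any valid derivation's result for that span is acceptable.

S

[0,3] S   <
  [0,1] "heard" : S\N
  [1,3] S\(S\N)   <
    [1,2] "plan" : S
    [2,3] "which" : (S\(S\N))\S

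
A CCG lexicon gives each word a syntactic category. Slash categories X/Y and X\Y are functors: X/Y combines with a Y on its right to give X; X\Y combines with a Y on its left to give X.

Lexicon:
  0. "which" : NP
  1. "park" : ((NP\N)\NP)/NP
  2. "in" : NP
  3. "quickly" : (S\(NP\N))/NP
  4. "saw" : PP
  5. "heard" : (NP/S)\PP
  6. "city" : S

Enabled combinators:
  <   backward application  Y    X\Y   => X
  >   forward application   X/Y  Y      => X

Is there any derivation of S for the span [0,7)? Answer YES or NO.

YES

[0,7] S   <
  [0,3] NP\N   <
    [0,1] "which" : NP
    [1,3] (NP\N)\NP   >
      [1,2] "park" : ((NP\N)\NP)/NP
      [2,3] "in" : NP
  [3,7] S\(NP\N)   >
    [3,4] "quickly" : (S\(NP\N))/NP
    [4,7] NP   >
      [4,6] NP/S   <
        [4,5] "saw" : PP
        [5,6] "heard" : (NP/S)\PP
      [6,7] "city" : S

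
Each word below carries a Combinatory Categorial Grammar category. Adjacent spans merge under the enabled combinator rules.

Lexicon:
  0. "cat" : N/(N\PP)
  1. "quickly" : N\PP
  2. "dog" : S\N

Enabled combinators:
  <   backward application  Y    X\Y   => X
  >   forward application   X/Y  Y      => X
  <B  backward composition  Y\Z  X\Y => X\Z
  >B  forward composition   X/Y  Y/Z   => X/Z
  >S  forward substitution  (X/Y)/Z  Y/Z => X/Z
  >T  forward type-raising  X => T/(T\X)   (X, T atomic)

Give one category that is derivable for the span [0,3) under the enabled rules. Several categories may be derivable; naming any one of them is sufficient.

[0,3] S   <
  [0,2] N   >
    [0,1] "cat" : N/(N\PP)
    [1,2] "quickly" : N\PP
  [2,3] "dog" : S\N

S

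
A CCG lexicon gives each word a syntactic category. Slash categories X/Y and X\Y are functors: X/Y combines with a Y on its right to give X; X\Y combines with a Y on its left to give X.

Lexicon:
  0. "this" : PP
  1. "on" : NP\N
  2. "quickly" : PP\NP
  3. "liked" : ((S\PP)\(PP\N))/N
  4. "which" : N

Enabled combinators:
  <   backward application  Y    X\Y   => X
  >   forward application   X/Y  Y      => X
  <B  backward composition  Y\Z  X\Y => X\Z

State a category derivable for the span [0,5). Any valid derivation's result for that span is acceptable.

S

[0,5] S   <
  [0,1] "this" : PP
  [1,5] S\PP   <
    [1,3] PP\N   <B
      [1,2] "on" : NP\N
      [2,3] "quickly" : PP\NP
    [3,5] (S\PP)\(PP\N)   >
      [3,4] "liked" : ((S\PP)\(PP\N))/N
      [4,5] "which" : N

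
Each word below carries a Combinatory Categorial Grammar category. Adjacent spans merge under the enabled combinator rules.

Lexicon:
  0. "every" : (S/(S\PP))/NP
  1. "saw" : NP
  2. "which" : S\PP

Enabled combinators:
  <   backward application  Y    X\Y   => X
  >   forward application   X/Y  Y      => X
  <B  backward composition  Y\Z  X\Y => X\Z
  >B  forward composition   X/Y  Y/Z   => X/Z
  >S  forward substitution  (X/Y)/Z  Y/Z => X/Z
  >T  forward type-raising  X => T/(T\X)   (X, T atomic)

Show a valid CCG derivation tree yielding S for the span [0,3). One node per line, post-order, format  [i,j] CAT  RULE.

[0,3] S   >
  [0,2] S/(S\PP)   >
    [0,1] "every" : (S/(S\PP))/NP
    [1,2] "saw" : NP
  [2,3] "which" : S\PP

[0,1] (S/(S\PP))/NP  lex  "every"
[1,2] NP  lex  "saw"
[0,2] S/(S\PP)  >  k=1
[2,3] S\PP  lex  "which"
[0,3] S  >  k=2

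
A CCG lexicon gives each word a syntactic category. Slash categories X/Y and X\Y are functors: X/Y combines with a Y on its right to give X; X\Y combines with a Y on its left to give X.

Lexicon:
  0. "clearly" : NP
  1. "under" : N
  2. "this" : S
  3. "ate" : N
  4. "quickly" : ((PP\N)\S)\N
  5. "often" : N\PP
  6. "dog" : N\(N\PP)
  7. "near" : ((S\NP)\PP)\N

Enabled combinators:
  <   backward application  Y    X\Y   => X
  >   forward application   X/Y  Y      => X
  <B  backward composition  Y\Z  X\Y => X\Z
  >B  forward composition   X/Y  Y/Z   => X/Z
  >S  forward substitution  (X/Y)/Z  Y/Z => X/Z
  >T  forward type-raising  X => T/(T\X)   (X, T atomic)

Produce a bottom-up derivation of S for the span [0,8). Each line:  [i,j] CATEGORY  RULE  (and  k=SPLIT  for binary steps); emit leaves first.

[0,8] S   >
  [0,1] S/(S\NP)   >T
    [0,1] "clearly" : NP
  [1,8] S\NP   <
    [1,5] PP   >
      [1,2] PP/(PP\N)   >T
        [1,2] "under" : N
      [2,5] PP\N   <
        [2,3] "this" : S
        [3,5] (PP\N)\S   <
          [3,4] "ate" : N
          [4,5] "quickly" : ((PP\N)\S)\N
    [5,8] (S\NP)\PP   <
      [5,7] N   <
        [5,6] "often" : N\PP
        [6,7] "dog" : N\(N\PP)
      [7,8] "near" : ((S\NP)\PP)\N

[0,1] NP  lex  "clearly"
[0,1] S/(S\NP)  >T
[1,2] N  lex  "under"
[1,2] PP/(PP\N)  >T
[2,3] S  lex  "this"
[3,4] N  lex  "ate"
[4,5] ((PP\N)\S)\N  lex  "quickly"
[3,5] (PP\N)\S  <  k=4
[2,5] PP\N  <  k=3
[1,5] PP  >  k=2
[5,6] N\PP  lex  "often"
[6,7] N\(N\PP)  lex  "dog"
[5,7] N  <  k=6
[7,8] ((S\NP)\PP)\N  lex  "near"
[5,8] (S\NP)\PP  <  k=7
[1,8] S\NP  <  k=5
[0,8] S  >  k=1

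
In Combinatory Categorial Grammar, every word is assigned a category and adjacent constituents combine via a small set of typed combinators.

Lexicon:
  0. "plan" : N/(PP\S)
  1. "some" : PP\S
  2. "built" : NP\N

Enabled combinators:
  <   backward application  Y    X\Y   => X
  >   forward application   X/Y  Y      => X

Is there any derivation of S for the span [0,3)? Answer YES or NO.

N/(PP\S) PP\S NP\N
CKY chart[0,3] = {NP}; S ∉ chart

NO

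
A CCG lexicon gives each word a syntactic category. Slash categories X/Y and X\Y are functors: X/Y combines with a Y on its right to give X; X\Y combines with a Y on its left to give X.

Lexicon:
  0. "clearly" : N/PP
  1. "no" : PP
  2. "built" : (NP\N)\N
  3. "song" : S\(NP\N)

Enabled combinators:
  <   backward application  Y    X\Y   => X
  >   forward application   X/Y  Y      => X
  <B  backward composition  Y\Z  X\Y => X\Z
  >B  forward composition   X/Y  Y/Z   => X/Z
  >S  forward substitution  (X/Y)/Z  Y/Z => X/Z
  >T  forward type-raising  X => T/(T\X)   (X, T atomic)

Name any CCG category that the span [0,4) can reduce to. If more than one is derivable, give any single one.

S

[0,4] S   <
  [0,2] N   >
    [0,1] "clearly" : N/PP
    [1,2] "no" : PP
  [2,4] S\N   <B
    [2,3] "built" : (NP\N)\N
    [3,4] "song" : S\(NP\N)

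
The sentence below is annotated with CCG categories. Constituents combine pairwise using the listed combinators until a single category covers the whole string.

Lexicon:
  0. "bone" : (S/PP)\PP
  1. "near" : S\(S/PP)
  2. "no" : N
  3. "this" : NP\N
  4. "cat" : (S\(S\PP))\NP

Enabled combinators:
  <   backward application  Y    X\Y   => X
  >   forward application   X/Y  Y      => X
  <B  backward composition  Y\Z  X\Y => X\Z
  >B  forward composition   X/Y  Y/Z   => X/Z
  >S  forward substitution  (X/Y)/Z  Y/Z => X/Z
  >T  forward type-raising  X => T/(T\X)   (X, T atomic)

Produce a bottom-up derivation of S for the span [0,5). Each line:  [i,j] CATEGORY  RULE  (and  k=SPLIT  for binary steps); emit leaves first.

[0,1] (S/PP)\PP  lex  "bone"
[1,2] S\(S/PP)  lex  "near"
[0,2] S\PP  <B  k=1
[2,3] N  lex  "no"
[3,4] NP\N  lex  "this"
[2,4] NP  <  k=3
[4,5] (S\(S\PP))\NP  lex  "cat"
[2,5] S\(S\PP)  <  k=4
[0,5] S  <  k=2

[0,5] S   <
  [0,2] S\PP   <B
    [0,1] "bone" : (S/PP)\PP
    [1,2] "near" : S\(S/PP)
  [2,5] S\(S\PP)   <
    [2,4] NP   <
      [2,3] "no" : N
      [3,4] "this" : NP\N
    [4,5] "cat" : (S\(S\PP))\NP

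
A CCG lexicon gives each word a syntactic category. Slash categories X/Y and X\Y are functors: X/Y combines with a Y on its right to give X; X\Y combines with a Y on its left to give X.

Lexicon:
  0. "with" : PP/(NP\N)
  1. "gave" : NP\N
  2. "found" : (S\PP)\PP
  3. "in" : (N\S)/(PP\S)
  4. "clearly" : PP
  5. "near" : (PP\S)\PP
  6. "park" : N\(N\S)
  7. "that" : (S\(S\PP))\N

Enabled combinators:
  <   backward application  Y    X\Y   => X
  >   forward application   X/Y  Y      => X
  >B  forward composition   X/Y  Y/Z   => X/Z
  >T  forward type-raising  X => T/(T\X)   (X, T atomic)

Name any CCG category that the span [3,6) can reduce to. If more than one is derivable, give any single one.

[0,8] S   <
  [0,3] S\PP   <
    [0,2] PP   >
      [0,1] "with" : PP/(NP\N)
      [1,2] "gave" : NP\N
    [2,3] "found" : (S\PP)\PP
  [3,8] S\(S\PP)   <
    [3,7] N   <
      [3,6] N\S   >
        [3,4] "in" : (N\S)/(PP\S)
        [4,6] PP\S   <
          [4,5] "clearly" : PP
          [5,6] "near" : (PP\S)\PP
      [6,7] "park" : N\(N\S)
    [7,8] "that" : (S\(S\PP))\N

N\S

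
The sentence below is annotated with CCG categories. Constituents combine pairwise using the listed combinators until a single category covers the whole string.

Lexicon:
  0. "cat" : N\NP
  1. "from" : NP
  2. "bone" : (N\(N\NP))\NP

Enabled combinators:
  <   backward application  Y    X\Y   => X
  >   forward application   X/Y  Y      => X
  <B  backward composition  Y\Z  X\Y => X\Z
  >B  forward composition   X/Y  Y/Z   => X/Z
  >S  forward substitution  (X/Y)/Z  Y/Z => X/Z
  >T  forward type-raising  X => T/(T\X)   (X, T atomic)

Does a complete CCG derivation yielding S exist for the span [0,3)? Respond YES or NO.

NO

N\NP NP (N\(N\NP))\NP
CKY chart[0,3] = {N, N/(N\N), NP/(NP\N), PP/(PP\N), S/(S\N)}; S ∉ chart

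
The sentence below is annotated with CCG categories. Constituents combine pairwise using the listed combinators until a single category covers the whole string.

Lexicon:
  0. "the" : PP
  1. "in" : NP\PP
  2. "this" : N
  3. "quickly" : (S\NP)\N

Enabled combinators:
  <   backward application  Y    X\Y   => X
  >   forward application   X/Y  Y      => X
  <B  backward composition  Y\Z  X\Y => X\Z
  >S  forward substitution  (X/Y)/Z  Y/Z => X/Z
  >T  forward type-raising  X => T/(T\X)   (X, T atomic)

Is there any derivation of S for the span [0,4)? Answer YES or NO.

YES

[0,4] S   <
  [0,2] NP   >
    [0,1] NP/(NP\PP)   >T
      [0,1] "the" : PP
    [1,2] "in" : NP\PP
  [2,4] S\NP   <
    [2,3] "this" : N
    [3,4] "quickly" : (S\NP)\N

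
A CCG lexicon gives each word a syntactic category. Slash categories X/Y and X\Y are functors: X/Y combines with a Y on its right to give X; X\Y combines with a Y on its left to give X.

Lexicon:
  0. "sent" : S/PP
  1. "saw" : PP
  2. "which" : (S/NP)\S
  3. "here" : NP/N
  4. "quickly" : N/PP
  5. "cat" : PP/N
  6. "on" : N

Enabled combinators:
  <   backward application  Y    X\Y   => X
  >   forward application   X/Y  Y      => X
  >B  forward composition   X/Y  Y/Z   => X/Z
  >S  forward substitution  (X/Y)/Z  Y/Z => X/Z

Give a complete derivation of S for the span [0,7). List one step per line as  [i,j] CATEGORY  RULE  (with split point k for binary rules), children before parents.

[0,1] S/PP  lex  "sent"
[1,2] PP  lex  "saw"
[0,2] S  >  k=1
[2,3] (S/NP)\S  lex  "which"
[0,3] S/NP  <  k=2
[3,4] NP/N  lex  "here"
[4,5] N/PP  lex  "quickly"
[5,6] PP/N  lex  "cat"
[6,7] N  lex  "on"
[5,7] PP  >  k=6
[4,7] N  >  k=5
[3,7] NP  >  k=4
[0,7] S  >  k=3

[0,7] S   >
  [0,3] S/NP   <
    [0,2] S   >
      [0,1] "sent" : S/PP
      [1,2] "saw" : PP
    [2,3] "which" : (S/NP)\S
  [3,7] NP   >
    [3,4] "here" : NP/N
    [4,7] N   >
      [4,5] "quickly" : N/PP
      [5,7] PP   >
        [5,6] "cat" : PP/N
        [6,7] "on" : N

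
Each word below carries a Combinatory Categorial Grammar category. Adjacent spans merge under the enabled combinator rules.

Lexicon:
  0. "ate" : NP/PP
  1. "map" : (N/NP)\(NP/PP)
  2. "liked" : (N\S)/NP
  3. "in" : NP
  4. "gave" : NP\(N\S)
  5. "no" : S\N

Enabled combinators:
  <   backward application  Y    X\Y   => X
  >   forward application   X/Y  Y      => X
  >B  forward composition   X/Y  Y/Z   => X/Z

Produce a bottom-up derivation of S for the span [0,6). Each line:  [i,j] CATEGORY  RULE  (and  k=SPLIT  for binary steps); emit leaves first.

[0,1] NP/PP  lex  "ate"
[1,2] (N/NP)\(NP/PP)  lex  "map"
[0,2] N/NP  <  k=1
[2,3] (N\S)/NP  lex  "liked"
[3,4] NP  lex  "in"
[2,4] N\S  >  k=3
[4,5] NP\(N\S)  lex  "gave"
[2,5] NP  <  k=4
[0,5] N  >  k=2
[5,6] S\N  lex  "no"
[0,6] S  <  k=5

[0,6] S   <
  [0,5] N   >
    [0,2] N/NP   <
      [0,1] "ate" : NP/PP
      [1,2] "map" : (N/NP)\(NP/PP)
    [2,5] NP   <
      [2,4] N\S   >
        [2,3] "liked" : (N\S)/NP
        [3,4] "in" : NP
      [4,5] "gave" : NP\(N\S)
  [5,6] "no" : S\N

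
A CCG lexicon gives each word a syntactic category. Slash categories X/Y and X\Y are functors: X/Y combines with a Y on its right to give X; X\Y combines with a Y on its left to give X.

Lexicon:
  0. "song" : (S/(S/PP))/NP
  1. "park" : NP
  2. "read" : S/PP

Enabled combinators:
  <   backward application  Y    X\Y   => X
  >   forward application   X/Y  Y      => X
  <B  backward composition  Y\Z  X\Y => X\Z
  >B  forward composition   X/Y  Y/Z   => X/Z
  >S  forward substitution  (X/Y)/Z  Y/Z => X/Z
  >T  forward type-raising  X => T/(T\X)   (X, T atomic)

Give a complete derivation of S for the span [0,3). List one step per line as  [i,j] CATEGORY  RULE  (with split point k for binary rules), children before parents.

[0,1] (S/(S/PP))/NP  lex  "song"
[1,2] NP  lex  "park"
[0,2] S/(S/PP)  >  k=1
[2,3] S/PP  lex  "read"
[0,3] S  >  k=2

[0,3] S   >
  [0,2] S/(S/PP)   >
    [0,1] "song" : (S/(S/PP))/NP
    [1,2] "park" : NP
  [2,3] "read" : S/PP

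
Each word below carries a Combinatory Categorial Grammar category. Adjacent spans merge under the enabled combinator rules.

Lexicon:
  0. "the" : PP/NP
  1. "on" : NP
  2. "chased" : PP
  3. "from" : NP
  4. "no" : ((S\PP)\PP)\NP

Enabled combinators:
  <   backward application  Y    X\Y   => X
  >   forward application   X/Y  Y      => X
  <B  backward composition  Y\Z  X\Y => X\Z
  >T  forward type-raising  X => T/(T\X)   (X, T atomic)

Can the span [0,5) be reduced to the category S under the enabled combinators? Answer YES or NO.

YES

[0,5] S   <
  [0,2] PP   >
    [0,1] "the" : PP/NP
    [1,2] "on" : NP
  [2,5] S\PP   <
    [2,3] "chased" : PP
    [3,5] (S\PP)\PP   <
      [3,4] "from" : NP
      [4,5] "no" : ((S\PP)\PP)\NP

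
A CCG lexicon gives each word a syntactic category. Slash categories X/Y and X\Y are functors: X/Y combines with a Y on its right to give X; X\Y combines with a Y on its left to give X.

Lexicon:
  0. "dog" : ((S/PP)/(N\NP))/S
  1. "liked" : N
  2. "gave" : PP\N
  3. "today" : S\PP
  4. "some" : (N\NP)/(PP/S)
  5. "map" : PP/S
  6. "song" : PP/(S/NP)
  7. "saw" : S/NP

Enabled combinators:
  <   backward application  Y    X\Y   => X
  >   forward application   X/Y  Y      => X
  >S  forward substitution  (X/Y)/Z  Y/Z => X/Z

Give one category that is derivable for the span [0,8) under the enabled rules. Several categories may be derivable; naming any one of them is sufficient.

[0,8] S   >
  [0,6] S/PP   >
    [0,4] (S/PP)/(N\NP)   >
      [0,1] "dog" : ((S/PP)/(N\NP))/S
      [1,4] S   <
        [1,3] PP   <
          [1,2] "liked" : N
          [2,3] "gave" : PP\N
        [3,4] "today" : S\PP
    [4,6] N\NP   >
      [4,5] "some" : (N\NP)/(PP/S)
      [5,6] "map" : PP/S
  [6,8] PP   >
    [6,7] "song" : PP/(S/NP)
    [7,8] "saw" : S/NP

S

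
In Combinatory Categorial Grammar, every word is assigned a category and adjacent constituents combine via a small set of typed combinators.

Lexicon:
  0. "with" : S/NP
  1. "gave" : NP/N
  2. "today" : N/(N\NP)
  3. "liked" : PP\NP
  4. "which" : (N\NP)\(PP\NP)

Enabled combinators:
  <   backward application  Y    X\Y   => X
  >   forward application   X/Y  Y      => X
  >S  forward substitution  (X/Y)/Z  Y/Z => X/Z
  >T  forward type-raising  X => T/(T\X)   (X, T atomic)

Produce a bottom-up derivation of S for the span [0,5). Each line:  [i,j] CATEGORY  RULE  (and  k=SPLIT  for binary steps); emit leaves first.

[0,5] S   >
  [0,1] "with" : S/NP
  [1,5] NP   >
    [1,2] "gave" : NP/N
    [2,5] N   >
      [2,3] "today" : N/(N\NP)
      [3,5] N\NP   <
        [3,4] "liked" : PP\NP
        [4,5] "which" : (N\NP)\(PP\NP)

[0,1] S/NP  lex  "with"
[1,2] NP/N  lex  "gave"
[2,3] N/(N\NP)  lex  "today"
[3,4] PP\NP  lex  "liked"
[4,5] (N\NP)\(PP\NP)  lex  "which"
[3,5] N\NP  <  k=4
[2,5] N  >  k=3
[1,5] NP  >  k=2
[0,5] S  >  k=1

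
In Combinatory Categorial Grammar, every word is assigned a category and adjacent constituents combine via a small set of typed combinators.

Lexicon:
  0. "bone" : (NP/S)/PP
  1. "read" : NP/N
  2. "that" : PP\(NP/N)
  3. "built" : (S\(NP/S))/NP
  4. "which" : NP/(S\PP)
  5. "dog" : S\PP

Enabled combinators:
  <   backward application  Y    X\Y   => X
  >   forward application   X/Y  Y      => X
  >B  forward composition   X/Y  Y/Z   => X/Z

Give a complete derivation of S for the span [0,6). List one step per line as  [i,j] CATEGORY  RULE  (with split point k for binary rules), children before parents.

[0,6] S   <
  [0,3] NP/S   >
    [0,1] "bone" : (NP/S)/PP
    [1,3] PP   <
      [1,2] "read" : NP/N
      [2,3] "that" : PP\(NP/N)
  [3,6] S\(NP/S)   >
    [3,4] "built" : (S\(NP/S))/NP
    [4,6] NP   >
      [4,5] "which" : NP/(S\PP)
      [5,6] "dog" : S\PP

[0,1] (NP/S)/PP  lex  "bone"
[1,2] NP/N  lex  "read"
[2,3] PP\(NP/N)  lex  "that"
[1,3] PP  <  k=2
[0,3] NP/S  >  k=1
[3,4] (S\(NP/S))/NP  lex  "built"
[4,5] NP/(S\PP)  lex  "which"
[5,6] S\PP  lex  "dog"
[4,6] NP  >  k=5
[3,6] S\(NP/S)  >  k=4
[0,6] S  <  k=3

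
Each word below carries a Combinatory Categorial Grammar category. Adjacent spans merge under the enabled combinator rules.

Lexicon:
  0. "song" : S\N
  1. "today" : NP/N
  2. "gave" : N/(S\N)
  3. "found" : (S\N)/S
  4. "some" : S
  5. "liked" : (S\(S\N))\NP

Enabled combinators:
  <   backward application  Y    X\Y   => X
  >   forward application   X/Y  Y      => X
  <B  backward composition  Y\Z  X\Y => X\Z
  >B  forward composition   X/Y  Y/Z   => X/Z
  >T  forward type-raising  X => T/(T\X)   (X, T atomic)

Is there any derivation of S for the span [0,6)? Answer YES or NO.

[0,6] S   <
  [0,1] "song" : S\N
  [1,6] S\(S\N)   <
    [1,5] NP   >
      [1,4] NP/S   >B
        [1,2] "today" : NP/N
        [2,4] N/S   >B
          [2,3] "gave" : N/(S\N)
          [3,4] "found" : (S\N)/S
      [4,5] "some" : S
    [5,6] "liked" : (S\(S\N))\NP

YES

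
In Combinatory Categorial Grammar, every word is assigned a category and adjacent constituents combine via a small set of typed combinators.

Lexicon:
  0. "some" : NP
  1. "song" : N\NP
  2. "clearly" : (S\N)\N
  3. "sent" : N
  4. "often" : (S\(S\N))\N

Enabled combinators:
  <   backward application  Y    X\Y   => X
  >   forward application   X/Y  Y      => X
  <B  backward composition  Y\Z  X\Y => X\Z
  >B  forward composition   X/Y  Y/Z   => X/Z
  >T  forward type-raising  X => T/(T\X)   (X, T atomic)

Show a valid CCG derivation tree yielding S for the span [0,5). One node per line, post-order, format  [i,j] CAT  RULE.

[0,5] S   <
  [0,3] S\N   <
    [0,2] N   >
      [0,1] N/(N\NP)   >T
        [0,1] "some" : NP
      [1,2] "song" : N\NP
    [2,3] "clearly" : (S\N)\N
  [3,5] S\(S\N)   <
    [3,4] "sent" : N
    [4,5] "often" : (S\(S\N))\N

[0,1] NP  lex  "some"
[0,1] N/(N\NP)  >T
[1,2] N\NP  lex  "song"
[0,2] N  >  k=1
[2,3] (S\N)\N  lex  "clearly"
[0,3] S\N  <  k=2
[3,4] N  lex  "sent"
[4,5] (S\(S\N))\N  lex  "often"
[3,5] S\(S\N)  <  k=4
[0,5] S  <  k=3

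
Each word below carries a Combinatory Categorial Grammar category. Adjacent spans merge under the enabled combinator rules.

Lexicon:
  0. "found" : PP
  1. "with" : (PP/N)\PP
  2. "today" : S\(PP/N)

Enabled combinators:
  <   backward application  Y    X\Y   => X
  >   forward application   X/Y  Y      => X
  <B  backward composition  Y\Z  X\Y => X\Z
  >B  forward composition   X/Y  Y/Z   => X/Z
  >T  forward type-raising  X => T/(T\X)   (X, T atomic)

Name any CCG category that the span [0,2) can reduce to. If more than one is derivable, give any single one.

PP/N

[0,3] S   <
  [0,2] PP/N   <
    [0,1] "found" : PP
    [1,2] "with" : (PP/N)\PP
  [2,3] "today" : S\(PP/N)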